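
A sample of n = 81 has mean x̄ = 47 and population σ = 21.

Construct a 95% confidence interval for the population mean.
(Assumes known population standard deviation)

Confidence level: 95%, α = 0.05
z_0.025 = 1.960
SE = σ/√n = 21/√81 = 2.3333
Margin of error = 1.960 × 2.3333 = 4.5733
CI: x̄ ± margin = 47 ± 4.5733
CI: (42.4267, 51.5733)

Answer: (42.4267, 51.5733)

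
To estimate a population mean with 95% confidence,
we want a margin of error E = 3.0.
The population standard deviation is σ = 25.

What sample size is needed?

z_0.025 = 1.960
n = (z×σ/E)² = (1.960×25/3.0)²
n = 266.7778
Round up: n = 267

Answer: n = 267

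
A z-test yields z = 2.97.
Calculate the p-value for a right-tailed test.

Answer: p-value ≈ 0.0015

Derivation:
For z = 2.97:
p = P(Z > 2.97) = 1 - Φ(2.97) = 0.0015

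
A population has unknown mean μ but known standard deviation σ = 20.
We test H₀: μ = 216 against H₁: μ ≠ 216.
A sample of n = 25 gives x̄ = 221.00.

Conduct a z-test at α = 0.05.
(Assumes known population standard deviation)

Standard error: SE = σ/√n = 20/√25 = 4.0000
z-statistic: z = (x̄ - μ₀)/SE = (221.00 - 216)/4.0000 = 1.2500
Critical value: ±1.960
p-value = 0.2113
Decision: fail to reject H₀

Answer: z = 1.2500, fail to reject H₀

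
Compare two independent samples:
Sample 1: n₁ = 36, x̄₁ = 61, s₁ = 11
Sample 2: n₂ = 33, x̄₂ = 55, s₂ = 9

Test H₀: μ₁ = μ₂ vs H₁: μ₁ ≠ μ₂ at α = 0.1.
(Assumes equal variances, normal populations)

Answer: t = 2.4664, reject H₀

Derivation:
Pooled variance: s²_p = [35×11² + 32×9²]/(67) = 101.8955
s_p = 10.0943
SE = s_p×√(1/n₁ + 1/n₂) = 10.0943×√(1/36 + 1/33) = 2.4327
t = (x̄₁ - x̄₂)/SE = (61 - 55)/2.4327 = 2.4664
df = 67, t-critical = ±1.668
Decision: reject H₀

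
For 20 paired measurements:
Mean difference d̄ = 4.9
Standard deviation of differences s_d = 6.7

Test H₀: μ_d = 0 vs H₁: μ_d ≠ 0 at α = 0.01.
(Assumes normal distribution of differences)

df = n - 1 = 19
SE = s_d/√n = 6.7/√20 = 1.4982
t = d̄/SE = 4.9/1.4982 = 3.2706
Critical value: t_{0.005,19} = ±2.861
p-value ≈ 0.0040
Decision: reject H₀

Answer: t = 3.2706, reject H₀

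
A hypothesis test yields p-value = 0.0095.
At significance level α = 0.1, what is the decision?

Compare p-value to α:
0.0095 < 0.1
Decision: reject H₀

Answer: reject H₀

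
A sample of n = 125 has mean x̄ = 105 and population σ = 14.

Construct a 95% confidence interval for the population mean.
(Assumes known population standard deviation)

Confidence level: 95%, α = 0.05
z_0.025 = 1.960
SE = σ/√n = 14/√125 = 1.2522
Margin of error = 1.960 × 1.2522 = 2.4543
CI: x̄ ± margin = 105 ± 2.4543
CI: (102.5457, 107.4543)

Answer: (102.5457, 107.4543)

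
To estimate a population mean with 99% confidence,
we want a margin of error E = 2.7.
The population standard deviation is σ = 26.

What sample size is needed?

Answer: n = 616

Derivation:
z_0.005 = 2.576
n = (z×σ/E)² = (2.576×26/2.7)²
n = 615.3340
Round up: n = 616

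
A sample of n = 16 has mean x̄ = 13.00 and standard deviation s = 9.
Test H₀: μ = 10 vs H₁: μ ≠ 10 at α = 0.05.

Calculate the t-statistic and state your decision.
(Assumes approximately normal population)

df = n - 1 = 15
SE = s/√n = 9/√16 = 2.2500
t = (x̄ - μ₀)/SE = (13.00 - 10)/2.2500 = 1.3333
Critical value: t_{0.025,15} = ±2.131
p-value ≈ 0.2023
Decision: fail to reject H₀

Answer: t = 1.3333, fail to reject H₀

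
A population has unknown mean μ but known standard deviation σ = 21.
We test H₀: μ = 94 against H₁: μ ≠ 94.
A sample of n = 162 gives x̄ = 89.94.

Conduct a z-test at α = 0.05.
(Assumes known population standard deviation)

Answer: z = -2.4608, reject H₀

Derivation:
Standard error: SE = σ/√n = 21/√162 = 1.6499
z-statistic: z = (x̄ - μ₀)/SE = (89.94 - 94)/1.6499 = -2.4608
Critical value: ±1.960
p-value = 0.0139
Decision: reject H₀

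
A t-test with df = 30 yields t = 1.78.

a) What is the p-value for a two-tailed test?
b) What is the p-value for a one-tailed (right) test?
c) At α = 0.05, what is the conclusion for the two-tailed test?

Answer: a) 0.0852, b) 0.0426, c) fail to reject H₀

Derivation:
Using t-distribution with df = 30:
a) Two-tailed: p = 2×P(T > 1.78) = 0.0852
b) One-tailed: p = P(T > 1.78) = 0.0426
c) 0.0852 ≥ 0.05, fail to reject H₀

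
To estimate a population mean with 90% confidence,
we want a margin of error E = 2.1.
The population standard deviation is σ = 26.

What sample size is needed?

z_0.05 = 1.645
n = (z×σ/E)² = (1.645×26/2.1)²
n = 414.8011
Round up: n = 415

Answer: n = 415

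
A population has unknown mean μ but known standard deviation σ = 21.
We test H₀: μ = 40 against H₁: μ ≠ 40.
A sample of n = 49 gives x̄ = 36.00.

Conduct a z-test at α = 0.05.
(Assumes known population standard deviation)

Answer: z = -1.3333, fail to reject H₀

Derivation:
Standard error: SE = σ/√n = 21/√49 = 3.0000
z-statistic: z = (x̄ - μ₀)/SE = (36.00 - 40)/3.0000 = -1.3333
Critical value: ±1.960
p-value = 0.1824
Decision: fail to reject H₀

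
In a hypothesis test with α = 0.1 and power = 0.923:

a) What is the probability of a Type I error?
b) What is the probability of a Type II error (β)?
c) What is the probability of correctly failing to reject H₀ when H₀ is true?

a) Type I error probability = α = 0.1
b) Power = P(reject H₀ | H₁ true) = 1 - β = 0.923, so Type II error probability = β = 1 - Power = 0.077
c) P(fail to reject H₀ | H₀ true) = 1 - α = 0.9

Answer: a) 0.1, b) 0.077, c) 0.9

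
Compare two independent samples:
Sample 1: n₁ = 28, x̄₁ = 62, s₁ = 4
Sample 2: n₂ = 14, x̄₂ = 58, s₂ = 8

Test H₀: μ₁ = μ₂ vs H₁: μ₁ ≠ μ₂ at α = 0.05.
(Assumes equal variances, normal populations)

Answer: t = 2.1739, reject H₀

Derivation:
Pooled variance: s²_p = [27×4² + 13×8²]/(40) = 31.6000
s_p = 5.6214
SE = s_p×√(1/n₁ + 1/n₂) = 5.6214×√(1/28 + 1/14) = 1.8400
t = (x̄₁ - x̄₂)/SE = (62 - 58)/1.8400 = 2.1739
df = 40, t-critical = ±2.021
Decision: reject H₀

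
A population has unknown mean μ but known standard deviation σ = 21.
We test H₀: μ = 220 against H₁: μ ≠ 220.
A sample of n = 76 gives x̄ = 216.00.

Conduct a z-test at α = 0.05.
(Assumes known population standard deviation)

Standard error: SE = σ/√n = 21/√76 = 2.4089
z-statistic: z = (x̄ - μ₀)/SE = (216.00 - 220)/2.4089 = -1.6605
Critical value: ±1.960
p-value = 0.0968
Decision: fail to reject H₀

Answer: z = -1.6605, fail to reject H₀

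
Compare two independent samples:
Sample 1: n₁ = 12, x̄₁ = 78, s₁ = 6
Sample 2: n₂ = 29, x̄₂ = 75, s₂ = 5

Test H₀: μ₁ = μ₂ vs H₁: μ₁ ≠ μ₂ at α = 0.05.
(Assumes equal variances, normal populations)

Answer: t = 1.6487, fail to reject H₀

Derivation:
Pooled variance: s²_p = [11×6² + 28×5²]/(39) = 28.1026
s_p = 5.3012
SE = s_p×√(1/n₁ + 1/n₂) = 5.3012×√(1/12 + 1/29) = 1.8196
t = (x̄₁ - x̄₂)/SE = (78 - 75)/1.8196 = 1.6487
df = 39, t-critical = ±2.023
Decision: fail to reject H₀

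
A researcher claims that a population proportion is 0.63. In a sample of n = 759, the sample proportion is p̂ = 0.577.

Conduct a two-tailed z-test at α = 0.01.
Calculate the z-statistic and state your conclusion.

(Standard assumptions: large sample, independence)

H₀: p = 0.63, H₁: p ≠ 0.63
Standard error: SE = √(p₀(1-p₀)/n) = √(0.63×0.37/759) = 0.017525
z-statistic: z = (p̂ - p₀)/SE = (0.577 - 0.63)/0.017525 = -3.0243
Critical value: z_0.005 = ±2.576
p-value = 0.0025
Decision: reject H₀ at α = 0.01

Answer: z = -3.0243, reject H₀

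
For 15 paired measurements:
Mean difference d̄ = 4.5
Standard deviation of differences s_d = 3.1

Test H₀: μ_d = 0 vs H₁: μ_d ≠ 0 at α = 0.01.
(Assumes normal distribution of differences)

Answer: t = 5.6222, reject H₀

Derivation:
df = n - 1 = 14
SE = s_d/√n = 3.1/√15 = 0.8004
t = d̄/SE = 4.5/0.8004 = 5.6222
Critical value: t_{0.005,14} = ±2.977
p-value ≈ 0.0001
Decision: reject H₀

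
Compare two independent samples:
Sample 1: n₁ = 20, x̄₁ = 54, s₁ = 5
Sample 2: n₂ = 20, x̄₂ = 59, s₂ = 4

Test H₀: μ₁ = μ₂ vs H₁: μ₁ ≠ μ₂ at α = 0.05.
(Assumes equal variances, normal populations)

Pooled variance: s²_p = [19×5² + 19×4²]/(38) = 20.5000
s_p = 4.5277
SE = s_p×√(1/n₁ + 1/n₂) = 4.5277×√(1/20 + 1/20) = 1.4318
t = (x̄₁ - x̄₂)/SE = (54 - 59)/1.4318 = -3.4921
df = 38, t-critical = ±2.024
Decision: reject H₀

Answer: t = -3.4921, reject H₀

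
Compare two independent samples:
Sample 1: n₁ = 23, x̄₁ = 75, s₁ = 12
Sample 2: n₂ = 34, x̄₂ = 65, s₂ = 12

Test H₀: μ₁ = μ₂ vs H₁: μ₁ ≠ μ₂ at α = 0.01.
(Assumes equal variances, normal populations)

Pooled variance: s²_p = [22×12² + 33×12²]/(55) = 144.0000
s_p = 12.0000
SE = s_p×√(1/n₁ + 1/n₂) = 12.0000×√(1/23 + 1/34) = 3.2398
t = (x̄₁ - x̄₂)/SE = (75 - 65)/3.2398 = 3.0866
df = 55, t-critical = ±2.668
Decision: reject H₀

Answer: t = 3.0866, reject H₀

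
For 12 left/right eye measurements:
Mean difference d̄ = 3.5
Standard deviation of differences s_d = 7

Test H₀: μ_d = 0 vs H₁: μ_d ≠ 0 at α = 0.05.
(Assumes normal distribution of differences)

Answer: t = 1.7321, fail to reject H₀

Derivation:
df = n - 1 = 11
SE = s_d/√n = 7/√12 = 2.0207
t = d̄/SE = 3.5/2.0207 = 1.7321
Critical value: t_{0.025,11} = ±2.201
p-value ≈ 0.1112
Decision: fail to reject H₀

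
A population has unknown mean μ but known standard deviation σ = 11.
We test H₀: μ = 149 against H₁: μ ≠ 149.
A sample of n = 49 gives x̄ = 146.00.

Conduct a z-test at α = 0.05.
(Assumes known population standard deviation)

Answer: z = -1.9091, fail to reject H₀

Derivation:
Standard error: SE = σ/√n = 11/√49 = 1.5714
z-statistic: z = (x̄ - μ₀)/SE = (146.00 - 149)/1.5714 = -1.9091
Critical value: ±1.960
p-value = 0.0562
Decision: fail to reject H₀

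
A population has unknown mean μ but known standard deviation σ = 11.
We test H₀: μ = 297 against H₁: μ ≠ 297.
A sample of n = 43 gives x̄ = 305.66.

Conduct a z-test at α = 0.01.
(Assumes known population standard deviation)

Standard error: SE = σ/√n = 11/√43 = 1.6775
z-statistic: z = (x̄ - μ₀)/SE = (305.66 - 297)/1.6775 = 5.1624
Critical value: ±2.576
p-value < 0.0001
Decision: reject H₀

Answer: z = 5.1624, reject H₀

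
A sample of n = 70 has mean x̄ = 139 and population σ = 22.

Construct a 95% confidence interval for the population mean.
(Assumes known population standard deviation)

Confidence level: 95%, α = 0.05
z_0.025 = 1.960
SE = σ/√n = 22/√70 = 2.6295
Margin of error = 1.960 × 2.6295 = 5.1538
CI: x̄ ± margin = 139 ± 5.1538
CI: (133.8462, 144.1538)

Answer: (133.8462, 144.1538)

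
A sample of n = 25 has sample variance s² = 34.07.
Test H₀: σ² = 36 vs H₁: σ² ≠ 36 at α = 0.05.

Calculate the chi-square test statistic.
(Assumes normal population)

Answer: χ² = 22.7133, fail to reject H₀

Derivation:
df = n - 1 = 24
χ² = (n-1)s²/σ₀² = 24×34.07/36 = 22.7133
Critical values: χ²_{0.975,24} = 12.401, χ²_{0.025,24} = 39.364
Rejection region: χ² < 12.401 or χ² > 39.364
Decision: fail to reject H₀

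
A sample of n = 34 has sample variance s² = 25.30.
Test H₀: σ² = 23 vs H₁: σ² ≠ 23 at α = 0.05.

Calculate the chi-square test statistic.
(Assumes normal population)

df = n - 1 = 33
χ² = (n-1)s²/σ₀² = 33×25.30/23 = 36.3000
Critical values: χ²_{0.975,33} = 19.047, χ²_{0.025,33} = 50.725
Rejection region: χ² < 19.047 or χ² > 50.725
Decision: fail to reject H₀

Answer: χ² = 36.3000, fail to reject H₀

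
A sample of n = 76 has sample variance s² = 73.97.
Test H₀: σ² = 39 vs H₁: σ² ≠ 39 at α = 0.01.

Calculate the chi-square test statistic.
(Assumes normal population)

Answer: χ² = 142.2500, reject H₀

Derivation:
df = n - 1 = 75
χ² = (n-1)s²/σ₀² = 75×73.97/39 = 142.2500
Critical values: χ²_{0.995,75} = 47.206, χ²_{0.005,75} = 110.286
Rejection region: χ² < 47.206 or χ² > 110.286
Decision: reject H₀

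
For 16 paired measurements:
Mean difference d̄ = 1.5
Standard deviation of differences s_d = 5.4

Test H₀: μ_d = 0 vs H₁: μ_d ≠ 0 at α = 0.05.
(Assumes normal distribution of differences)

df = n - 1 = 15
SE = s_d/√n = 5.4/√16 = 1.3500
t = d̄/SE = 1.5/1.3500 = 1.1111
Critical value: t_{0.025,15} = ±2.131
p-value ≈ 0.2840
Decision: fail to reject H₀

Answer: t = 1.1111, fail to reject H₀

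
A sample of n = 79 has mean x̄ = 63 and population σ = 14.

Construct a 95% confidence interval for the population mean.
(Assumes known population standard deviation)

Confidence level: 95%, α = 0.05
z_0.025 = 1.960
SE = σ/√n = 14/√79 = 1.5751
Margin of error = 1.960 × 1.5751 = 3.0872
CI: x̄ ± margin = 63 ± 3.0872
CI: (59.9128, 66.0872)

Answer: (59.9128, 66.0872)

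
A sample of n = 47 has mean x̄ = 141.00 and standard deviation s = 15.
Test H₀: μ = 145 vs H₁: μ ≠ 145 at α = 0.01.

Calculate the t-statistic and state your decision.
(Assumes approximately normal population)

Answer: t = -1.8282, fail to reject H₀

Derivation:
df = n - 1 = 46
SE = s/√n = 15/√47 = 2.1880
t = (x̄ - μ₀)/SE = (141.00 - 145)/2.1880 = -1.8282
Critical value: t_{0.005,46} = ±2.687
p-value ≈ 0.0740
Decision: fail to reject H₀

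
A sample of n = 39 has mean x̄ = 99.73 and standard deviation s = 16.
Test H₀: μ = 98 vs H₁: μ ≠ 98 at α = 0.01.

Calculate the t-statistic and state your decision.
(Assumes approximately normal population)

df = n - 1 = 38
SE = s/√n = 16/√39 = 2.5621
t = (x̄ - μ₀)/SE = (99.73 - 98)/2.5621 = 0.6752
Critical value: t_{0.005,38} = ±2.712
p-value ≈ 0.5036
Decision: fail to reject H₀

Answer: t = 0.6752, fail to reject H₀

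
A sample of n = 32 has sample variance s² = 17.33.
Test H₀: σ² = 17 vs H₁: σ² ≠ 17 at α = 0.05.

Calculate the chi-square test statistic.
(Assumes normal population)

Answer: χ² = 31.6018, fail to reject H₀

Derivation:
df = n - 1 = 31
χ² = (n-1)s²/σ₀² = 31×17.33/17 = 31.6018
Critical values: χ²_{0.975,31} = 17.539, χ²_{0.025,31} = 48.232
Rejection region: χ² < 17.539 or χ² > 48.232
Decision: fail to reject H₀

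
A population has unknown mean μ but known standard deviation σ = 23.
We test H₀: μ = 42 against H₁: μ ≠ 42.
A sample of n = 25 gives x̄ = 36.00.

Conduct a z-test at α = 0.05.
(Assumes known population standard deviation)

Standard error: SE = σ/√n = 23/√25 = 4.6000
z-statistic: z = (x̄ - μ₀)/SE = (36.00 - 42)/4.6000 = -1.3043
Critical value: ±1.960
p-value = 0.1921
Decision: fail to reject H₀

Answer: z = -1.3043, fail to reject H₀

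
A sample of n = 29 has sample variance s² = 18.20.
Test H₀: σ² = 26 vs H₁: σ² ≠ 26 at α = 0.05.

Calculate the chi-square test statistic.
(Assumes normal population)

Answer: χ² = 19.6000, fail to reject H₀

Derivation:
df = n - 1 = 28
χ² = (n-1)s²/σ₀² = 28×18.20/26 = 19.6000
Critical values: χ²_{0.975,28} = 15.308, χ²_{0.025,28} = 44.461
Rejection region: χ² < 15.308 or χ² > 44.461
Decision: fail to reject H₀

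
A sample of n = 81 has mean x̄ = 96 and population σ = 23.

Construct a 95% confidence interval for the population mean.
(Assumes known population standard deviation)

Confidence level: 95%, α = 0.05
z_0.025 = 1.960
SE = σ/√n = 23/√81 = 2.5556
Margin of error = 1.960 × 2.5556 = 5.0090
CI: x̄ ± margin = 96 ± 5.0090
CI: (90.9910, 101.0090)

Answer: (90.9910, 101.0090)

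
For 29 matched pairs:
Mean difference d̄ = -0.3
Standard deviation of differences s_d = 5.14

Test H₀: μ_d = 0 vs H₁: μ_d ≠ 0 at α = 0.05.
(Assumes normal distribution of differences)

df = n - 1 = 28
SE = s_d/√n = 5.14/√29 = 0.9545
t = d̄/SE = -0.3/0.9545 = -0.3143
Critical value: t_{0.025,28} = ±2.048
p-value ≈ 0.7556
Decision: fail to reject H₀

Answer: t = -0.3143, fail to reject H₀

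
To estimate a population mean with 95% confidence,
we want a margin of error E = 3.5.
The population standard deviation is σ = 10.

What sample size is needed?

Answer: n = 32

Derivation:
z_0.025 = 1.960
n = (z×σ/E)² = (1.960×10/3.5)²
n = 31.3600
Round up: n = 32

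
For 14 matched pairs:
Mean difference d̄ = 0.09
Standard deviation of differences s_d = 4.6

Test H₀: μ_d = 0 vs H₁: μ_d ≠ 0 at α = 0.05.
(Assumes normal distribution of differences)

df = n - 1 = 13
SE = s_d/√n = 4.6/√14 = 1.2294
t = d̄/SE = 0.09/1.2294 = 0.0732
Critical value: t_{0.025,13} = ±2.160
p-value ≈ 0.9428
Decision: fail to reject H₀

Answer: t = 0.0732, fail to reject H₀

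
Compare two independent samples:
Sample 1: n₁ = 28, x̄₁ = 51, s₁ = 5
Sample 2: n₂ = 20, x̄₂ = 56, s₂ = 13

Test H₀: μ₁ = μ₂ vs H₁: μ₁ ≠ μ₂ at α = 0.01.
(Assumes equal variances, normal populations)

Pooled variance: s²_p = [27×5² + 19×13²]/(46) = 84.4783
s_p = 9.1912
SE = s_p×√(1/n₁ + 1/n₂) = 9.1912×√(1/28 + 1/20) = 2.6909
t = (x̄₁ - x̄₂)/SE = (51 - 56)/2.6909 = -1.8581
df = 46, t-critical = ±2.687
Decision: fail to reject H₀

Answer: t = -1.8581, fail to reject H₀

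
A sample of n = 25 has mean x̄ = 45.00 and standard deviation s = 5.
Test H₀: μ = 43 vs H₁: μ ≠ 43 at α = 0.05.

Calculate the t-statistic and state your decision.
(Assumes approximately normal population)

df = n - 1 = 24
SE = s/√n = 5/√25 = 1.0000
t = (x̄ - μ₀)/SE = (45.00 - 43)/1.0000 = 2.0000
Critical value: t_{0.025,24} = ±2.064
p-value ≈ 0.0569
Decision: fail to reject H₀

Answer: t = 2.0000, fail to reject H₀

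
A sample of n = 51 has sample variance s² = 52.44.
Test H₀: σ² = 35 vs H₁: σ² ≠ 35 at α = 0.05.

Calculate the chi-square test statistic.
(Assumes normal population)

df = n - 1 = 50
χ² = (n-1)s²/σ₀² = 50×52.44/35 = 74.9143
Critical values: χ²_{0.975,50} = 32.357, χ²_{0.025,50} = 71.420
Rejection region: χ² < 32.357 or χ² > 71.420
Decision: reject H₀

Answer: χ² = 74.9143, reject H₀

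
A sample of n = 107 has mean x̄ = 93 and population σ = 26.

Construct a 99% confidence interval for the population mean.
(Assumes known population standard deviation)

Confidence level: 99%, α = 0.01
z_0.005 = 2.576
SE = σ/√n = 26/√107 = 2.5135
Margin of error = 2.576 × 2.5135 = 6.4748
CI: x̄ ± margin = 93 ± 6.4748
CI: (86.5252, 99.4748)

Answer: (86.5252, 99.4748)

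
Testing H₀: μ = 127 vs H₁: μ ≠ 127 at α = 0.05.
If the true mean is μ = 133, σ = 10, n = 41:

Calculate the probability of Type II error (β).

Answer: β ≈ 0.0299

Derivation:
SE = σ/√n = 10/√41 = 1.5617
Critical values: μ₀ ± z_0.025×SE = 127 ± 1.960×1.5617
Acceptance region: (123.9391, 130.0609)
Under H₁ (μ = 133): z_high = (130.0609 - 133)/1.5617 = -1.8820, z_low = (123.9391 - 133)/1.5617 = -5.8019
β = P(not reject | H₁) = Φ(-1.8820) - Φ(-5.8019) ≈ 0.0299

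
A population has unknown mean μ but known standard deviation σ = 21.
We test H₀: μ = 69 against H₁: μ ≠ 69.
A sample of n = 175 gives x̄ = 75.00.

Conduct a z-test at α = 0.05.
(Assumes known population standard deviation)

Answer: z = 3.7795, reject H₀

Derivation:
Standard error: SE = σ/√n = 21/√175 = 1.5875
z-statistic: z = (x̄ - μ₀)/SE = (75.00 - 69)/1.5875 = 3.7795
Critical value: ±1.960
p-value = 0.0002
Decision: reject H₀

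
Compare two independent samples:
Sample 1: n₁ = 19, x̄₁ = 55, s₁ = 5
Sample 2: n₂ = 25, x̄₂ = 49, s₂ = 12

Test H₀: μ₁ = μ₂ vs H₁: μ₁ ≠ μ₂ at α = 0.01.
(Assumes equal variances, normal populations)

Answer: t = 2.0442, fail to reject H₀

Derivation:
Pooled variance: s²_p = [18×5² + 24×12²]/(42) = 93.0000
s_p = 9.6437
SE = s_p×√(1/n₁ + 1/n₂) = 9.6437×√(1/19 + 1/25) = 2.9351
t = (x̄₁ - x̄₂)/SE = (55 - 49)/2.9351 = 2.0442
df = 42, t-critical = ±2.698
Decision: fail to reject H₀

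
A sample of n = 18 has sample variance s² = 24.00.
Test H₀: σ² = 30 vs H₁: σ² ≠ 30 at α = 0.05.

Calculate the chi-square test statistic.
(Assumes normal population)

Answer: χ² = 13.6000, fail to reject H₀

Derivation:
df = n - 1 = 17
χ² = (n-1)s²/σ₀² = 17×24.00/30 = 13.6000
Critical values: χ²_{0.975,17} = 7.564, χ²_{0.025,17} = 30.191
Rejection region: χ² < 7.564 or χ² > 30.191
Decision: fail to reject H₀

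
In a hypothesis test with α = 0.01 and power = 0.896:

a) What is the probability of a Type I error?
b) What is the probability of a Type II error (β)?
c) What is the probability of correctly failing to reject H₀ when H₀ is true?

a) Type I error probability = α = 0.01
b) Power = P(reject H₀ | H₁ true) = 1 - β = 0.896, so Type II error probability = β = 1 - Power = 0.104
c) P(fail to reject H₀ | H₀ true) = 1 - α = 0.99

Answer: a) 0.01, b) 0.104, c) 0.99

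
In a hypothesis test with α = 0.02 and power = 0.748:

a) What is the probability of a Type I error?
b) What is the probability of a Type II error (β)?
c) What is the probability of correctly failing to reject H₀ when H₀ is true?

Answer: a) 0.02, b) 0.252, c) 0.98

Derivation:
a) Type I error probability = α = 0.02
b) Power = P(reject H₀ | H₁ true) = 1 - β = 0.748, so Type II error probability = β = 1 - Power = 0.252
c) P(fail to reject H₀ | H₀ true) = 1 - α = 0.98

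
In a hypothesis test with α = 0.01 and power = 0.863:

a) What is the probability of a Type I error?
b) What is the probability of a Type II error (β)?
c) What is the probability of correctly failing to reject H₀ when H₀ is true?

a) Type I error probability = α = 0.01
b) Power = P(reject H₀ | H₁ true) = 1 - β = 0.863, so Type II error probability = β = 1 - Power = 0.137
c) P(fail to reject H₀ | H₀ true) = 1 - α = 0.99

Answer: a) 0.01, b) 0.137, c) 0.99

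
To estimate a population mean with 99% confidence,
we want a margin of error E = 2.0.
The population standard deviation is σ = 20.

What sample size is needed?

z_0.005 = 2.576
n = (z×σ/E)² = (2.576×20/2.0)²
n = 663.5776
Round up: n = 664

Answer: n = 664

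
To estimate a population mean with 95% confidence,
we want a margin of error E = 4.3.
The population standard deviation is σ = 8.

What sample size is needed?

Answer: n = 14

Derivation:
z_0.025 = 1.960
n = (z×σ/E)² = (1.960×8/4.3)²
n = 13.2970
Round up: n = 14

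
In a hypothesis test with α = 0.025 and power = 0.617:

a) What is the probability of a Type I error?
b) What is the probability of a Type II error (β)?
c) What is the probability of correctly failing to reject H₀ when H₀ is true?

a) Type I error probability = α = 0.025
b) Power = P(reject H₀ | H₁ true) = 1 - β = 0.617, so Type II error probability = β = 1 - Power = 0.383
c) P(fail to reject H₀ | H₀ true) = 1 - α = 0.975

Answer: a) 0.025, b) 0.383, c) 0.975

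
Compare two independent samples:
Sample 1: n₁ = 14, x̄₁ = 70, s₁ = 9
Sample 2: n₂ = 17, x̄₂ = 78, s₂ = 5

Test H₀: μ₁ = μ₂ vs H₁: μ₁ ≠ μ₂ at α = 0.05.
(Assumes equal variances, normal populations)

Answer: t = -3.1316, reject H₀

Derivation:
Pooled variance: s²_p = [13×9² + 16×5²]/(29) = 50.1034
s_p = 7.0784
SE = s_p×√(1/n₁ + 1/n₂) = 7.0784×√(1/14 + 1/17) = 2.5546
t = (x̄₁ - x̄₂)/SE = (70 - 78)/2.5546 = -3.1316
df = 29, t-critical = ±2.045
Decision: reject H₀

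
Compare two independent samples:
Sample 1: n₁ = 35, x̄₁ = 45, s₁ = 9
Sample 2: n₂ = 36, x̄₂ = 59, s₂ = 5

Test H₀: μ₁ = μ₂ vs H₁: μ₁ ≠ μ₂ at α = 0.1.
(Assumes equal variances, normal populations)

Pooled variance: s²_p = [34×9² + 35×5²]/(69) = 52.5942
s_p = 7.2522
SE = s_p×√(1/n₁ + 1/n₂) = 7.2522×√(1/35 + 1/36) = 1.7215
t = (x̄₁ - x̄₂)/SE = (45 - 59)/1.7215 = -8.1324
df = 69, t-critical = ±1.667
Decision: reject H₀

Answer: t = -8.1324, reject H₀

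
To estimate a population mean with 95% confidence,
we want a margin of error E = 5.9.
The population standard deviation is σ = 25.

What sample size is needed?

z_0.025 = 1.960
n = (z×σ/E)² = (1.960×25/5.9)²
n = 68.9744
Round up: n = 69

Answer: n = 69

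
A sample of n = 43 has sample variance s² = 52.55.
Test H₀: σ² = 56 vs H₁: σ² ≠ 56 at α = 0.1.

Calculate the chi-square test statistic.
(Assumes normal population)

df = n - 1 = 42
χ² = (n-1)s²/σ₀² = 42×52.55/56 = 39.4125
Critical values: χ²_{0.95,42} = 28.144, χ²_{0.05,42} = 58.124
Rejection region: χ² < 28.144 or χ² > 58.124
Decision: fail to reject H₀

Answer: χ² = 39.4125, fail to reject H₀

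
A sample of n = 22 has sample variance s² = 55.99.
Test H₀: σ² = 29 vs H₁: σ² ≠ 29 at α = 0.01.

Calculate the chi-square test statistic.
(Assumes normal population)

df = n - 1 = 21
χ² = (n-1)s²/σ₀² = 21×55.99/29 = 40.5445
Critical values: χ²_{0.995,21} = 8.034, χ²_{0.005,21} = 41.401
Rejection region: χ² < 8.034 or χ² > 41.401
Decision: fail to reject H₀

Answer: χ² = 40.5445, fail to reject H₀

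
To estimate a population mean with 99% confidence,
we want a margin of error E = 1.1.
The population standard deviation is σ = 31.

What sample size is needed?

Answer: n = 5271

Derivation:
z_0.005 = 2.576
n = (z×σ/E)² = (2.576×31/1.1)²
n = 5270.2320
Round up: n = 5271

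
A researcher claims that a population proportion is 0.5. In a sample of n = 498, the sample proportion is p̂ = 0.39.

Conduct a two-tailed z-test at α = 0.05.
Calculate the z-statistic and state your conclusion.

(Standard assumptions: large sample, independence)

H₀: p = 0.5, H₁: p ≠ 0.5
Standard error: SE = √(p₀(1-p₀)/n) = √(0.5×0.5/498) = 0.022406
z-statistic: z = (p̂ - p₀)/SE = (0.39 - 0.5)/0.022406 = -4.9094
Critical value: z_0.025 = ±1.960
p-value < 0.0001
Decision: reject H₀ at α = 0.05

Answer: z = -4.9094, reject H₀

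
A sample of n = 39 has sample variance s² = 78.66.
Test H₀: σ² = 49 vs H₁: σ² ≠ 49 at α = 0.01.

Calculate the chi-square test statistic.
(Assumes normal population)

df = n - 1 = 38
χ² = (n-1)s²/σ₀² = 38×78.66/49 = 61.0016
Critical values: χ²_{0.995,38} = 19.289, χ²_{0.005,38} = 64.181
Rejection region: χ² < 19.289 or χ² > 64.181
Decision: fail to reject H₀

Answer: χ² = 61.0016, fail to reject H₀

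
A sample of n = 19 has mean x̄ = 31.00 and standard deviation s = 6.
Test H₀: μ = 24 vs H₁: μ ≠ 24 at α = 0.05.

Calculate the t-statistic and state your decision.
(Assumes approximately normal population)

df = n - 1 = 18
SE = s/√n = 6/√19 = 1.3765
t = (x̄ - μ₀)/SE = (31.00 - 24)/1.3765 = 5.0854
Critical value: t_{0.025,18} = ±2.101
p-value ≈ 0.0001
Decision: reject H₀

Answer: t = 5.0854, reject H₀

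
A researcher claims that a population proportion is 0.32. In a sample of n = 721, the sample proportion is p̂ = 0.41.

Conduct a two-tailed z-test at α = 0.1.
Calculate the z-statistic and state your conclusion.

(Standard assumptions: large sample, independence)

H₀: p = 0.32, H₁: p ≠ 0.32
Standard error: SE = √(p₀(1-p₀)/n) = √(0.32×0.68/721) = 0.017372
z-statistic: z = (p̂ - p₀)/SE = (0.41 - 0.32)/0.017372 = 5.1808
Critical value: z_0.05 = ±1.645
p-value < 0.0001
Decision: reject H₀ at α = 0.1

Answer: z = 5.1808, reject H₀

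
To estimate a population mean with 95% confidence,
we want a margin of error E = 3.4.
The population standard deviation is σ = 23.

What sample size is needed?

z_0.025 = 1.960
n = (z×σ/E)² = (1.960×23/3.4)²
n = 175.7964
Round up: n = 176

Answer: n = 176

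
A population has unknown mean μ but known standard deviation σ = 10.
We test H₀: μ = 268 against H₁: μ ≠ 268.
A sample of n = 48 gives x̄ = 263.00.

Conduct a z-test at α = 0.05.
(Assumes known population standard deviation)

Answer: z = -3.4640, reject H₀

Derivation:
Standard error: SE = σ/√n = 10/√48 = 1.4434
z-statistic: z = (x̄ - μ₀)/SE = (263.00 - 268)/1.4434 = -3.4640
Critical value: ±1.960
p-value = 0.0005
Decision: reject H₀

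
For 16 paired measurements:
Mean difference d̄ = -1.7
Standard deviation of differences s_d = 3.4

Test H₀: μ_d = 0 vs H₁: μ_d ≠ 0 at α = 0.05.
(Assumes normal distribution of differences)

Answer: t = -2.0000, fail to reject H₀

Derivation:
df = n - 1 = 15
SE = s_d/√n = 3.4/√16 = 0.8500
t = d̄/SE = -1.7/0.8500 = -2.0000
Critical value: t_{0.025,15} = ±2.131
p-value ≈ 0.0639
Decision: fail to reject H₀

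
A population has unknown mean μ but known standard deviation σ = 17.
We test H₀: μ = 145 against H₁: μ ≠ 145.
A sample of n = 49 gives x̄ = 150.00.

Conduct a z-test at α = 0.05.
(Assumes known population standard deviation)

Standard error: SE = σ/√n = 17/√49 = 2.4286
z-statistic: z = (x̄ - μ₀)/SE = (150.00 - 145)/2.4286 = 2.0588
Critical value: ±1.960
p-value = 0.0395
Decision: reject H₀

Answer: z = 2.0588, reject H₀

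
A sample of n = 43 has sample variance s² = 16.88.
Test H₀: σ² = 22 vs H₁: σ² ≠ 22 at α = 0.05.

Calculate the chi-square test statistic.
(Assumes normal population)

Answer: χ² = 32.2255, fail to reject H₀

Derivation:
df = n - 1 = 42
χ² = (n-1)s²/σ₀² = 42×16.88/22 = 32.2255
Critical values: χ²_{0.975,42} = 25.999, χ²_{0.025,42} = 61.777
Rejection region: χ² < 25.999 or χ² > 61.777
Decision: fail to reject H₀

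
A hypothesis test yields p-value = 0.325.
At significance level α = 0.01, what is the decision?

Answer: fail to reject H₀

Derivation:
Compare p-value to α:
0.325 ≥ 0.01
Decision: fail to reject H₀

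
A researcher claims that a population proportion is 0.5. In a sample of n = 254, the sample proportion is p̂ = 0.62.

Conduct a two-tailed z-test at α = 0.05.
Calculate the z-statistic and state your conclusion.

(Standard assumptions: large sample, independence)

Answer: z = 3.8249, reject H₀

Derivation:
H₀: p = 0.5, H₁: p ≠ 0.5
Standard error: SE = √(p₀(1-p₀)/n) = √(0.5×0.5/254) = 0.031373
z-statistic: z = (p̂ - p₀)/SE = (0.62 - 0.5)/0.031373 = 3.8249
Critical value: z_0.025 = ±1.960
p-value = 0.0001
Decision: reject H₀ at α = 0.05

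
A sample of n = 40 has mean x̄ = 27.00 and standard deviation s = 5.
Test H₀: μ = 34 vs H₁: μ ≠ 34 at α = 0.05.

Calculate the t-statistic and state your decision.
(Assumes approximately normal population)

Answer: t = -8.8540, reject H₀

Derivation:
df = n - 1 = 39
SE = s/√n = 5/√40 = 0.7906
t = (x̄ - μ₀)/SE = (27.00 - 34)/0.7906 = -8.8540
Critical value: t_{0.025,39} = ±2.023
p-value < 0.0001
Decision: reject H₀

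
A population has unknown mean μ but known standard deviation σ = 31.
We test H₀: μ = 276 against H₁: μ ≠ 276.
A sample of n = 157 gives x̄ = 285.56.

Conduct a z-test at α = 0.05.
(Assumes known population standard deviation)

Answer: z = 3.8640, reject H₀

Derivation:
Standard error: SE = σ/√n = 31/√157 = 2.4741
z-statistic: z = (x̄ - μ₀)/SE = (285.56 - 276)/2.4741 = 3.8640
Critical value: ±1.960
p-value = 0.0001
Decision: reject H₀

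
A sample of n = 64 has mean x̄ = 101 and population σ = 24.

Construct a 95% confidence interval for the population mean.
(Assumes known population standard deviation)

Confidence level: 95%, α = 0.05
z_0.025 = 1.960
SE = σ/√n = 24/√64 = 3.0000
Margin of error = 1.960 × 3.0000 = 5.8800
CI: x̄ ± margin = 101 ± 5.8800
CI: (95.1200, 106.8800)

Answer: (95.1200, 106.8800)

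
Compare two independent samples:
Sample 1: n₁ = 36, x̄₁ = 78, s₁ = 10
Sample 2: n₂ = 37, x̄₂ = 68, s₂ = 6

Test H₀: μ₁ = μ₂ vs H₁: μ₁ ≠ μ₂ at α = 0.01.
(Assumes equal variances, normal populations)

Answer: t = 5.1972, reject H₀

Derivation:
Pooled variance: s²_p = [35×10² + 36×6²]/(71) = 67.5493
s_p = 8.2188
SE = s_p×√(1/n₁ + 1/n₂) = 8.2188×√(1/36 + 1/37) = 1.9241
t = (x̄₁ - x̄₂)/SE = (78 - 68)/1.9241 = 5.1972
df = 71, t-critical = ±2.647
Decision: reject H₀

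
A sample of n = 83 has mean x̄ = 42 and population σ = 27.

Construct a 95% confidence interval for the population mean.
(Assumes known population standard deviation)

Confidence level: 95%, α = 0.05
z_0.025 = 1.960
SE = σ/√n = 27/√83 = 2.9636
Margin of error = 1.960 × 2.9636 = 5.8087
CI: x̄ ± margin = 42 ± 5.8087
CI: (36.1913, 47.8087)

Answer: (36.1913, 47.8087)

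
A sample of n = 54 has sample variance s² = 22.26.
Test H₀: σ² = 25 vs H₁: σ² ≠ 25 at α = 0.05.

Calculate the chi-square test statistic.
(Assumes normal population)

Answer: χ² = 47.1912, fail to reject H₀

Derivation:
df = n - 1 = 53
χ² = (n-1)s²/σ₀² = 53×22.26/25 = 47.1912
Critical values: χ²_{0.975,53} = 34.776, χ²_{0.025,53} = 75.002
Rejection region: χ² < 34.776 or χ² > 75.002
Decision: fail to reject H₀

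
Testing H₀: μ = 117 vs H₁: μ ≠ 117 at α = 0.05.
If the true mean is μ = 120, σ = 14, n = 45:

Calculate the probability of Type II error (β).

Answer: β ≈ 0.6990

Derivation:
SE = σ/√n = 14/√45 = 2.0870
Critical values: μ₀ ± z_0.025×SE = 117 ± 1.960×2.0870
Acceptance region: (112.9095, 121.0905)
Under H₁ (μ = 120): z_high = (121.0905 - 120)/2.0870 = 0.5225, z_low = (112.9095 - 120)/2.0870 = -3.3975
β = P(not reject | H₁) = Φ(0.5225) - Φ(-3.3975) ≈ 0.6990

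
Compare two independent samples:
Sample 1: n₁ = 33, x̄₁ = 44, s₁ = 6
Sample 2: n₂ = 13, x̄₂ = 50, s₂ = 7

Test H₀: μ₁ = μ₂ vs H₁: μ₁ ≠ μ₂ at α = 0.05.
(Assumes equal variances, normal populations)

Pooled variance: s²_p = [32×6² + 12×7²]/(44) = 39.5455
s_p = 6.2885
SE = s_p×√(1/n₁ + 1/n₂) = 6.2885×√(1/33 + 1/13) = 2.0592
t = (x̄₁ - x̄₂)/SE = (44 - 50)/2.0592 = -2.9138
df = 44, t-critical = ±2.015
Decision: reject H₀

Answer: t = -2.9138, reject H₀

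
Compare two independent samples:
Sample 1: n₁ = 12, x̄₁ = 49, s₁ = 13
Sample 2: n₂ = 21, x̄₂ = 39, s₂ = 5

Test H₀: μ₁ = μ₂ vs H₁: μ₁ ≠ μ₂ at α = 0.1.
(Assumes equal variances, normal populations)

Answer: t = 3.1679, reject H₀

Derivation:
Pooled variance: s²_p = [11×13² + 20×5²]/(31) = 76.0968
s_p = 8.7233
SE = s_p×√(1/n₁ + 1/n₂) = 8.7233×√(1/12 + 1/21) = 3.1567
t = (x̄₁ - x̄₂)/SE = (49 - 39)/3.1567 = 3.1679
df = 31, t-critical = ±1.696
Decision: reject H₀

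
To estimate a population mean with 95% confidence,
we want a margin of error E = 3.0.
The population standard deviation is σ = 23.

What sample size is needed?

z_0.025 = 1.960
n = (z×σ/E)² = (1.960×23/3.0)²
n = 225.8007
Round up: n = 226

Answer: n = 226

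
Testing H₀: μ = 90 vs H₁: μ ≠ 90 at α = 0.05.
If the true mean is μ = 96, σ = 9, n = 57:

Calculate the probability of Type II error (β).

Answer: β ≈ 0.0011

Derivation:
SE = σ/√n = 9/√57 = 1.1921
Critical values: μ₀ ± z_0.025×SE = 90 ± 1.960×1.1921
Acceptance region: (87.6635, 92.3365)
Under H₁ (μ = 96): z_high = (92.3365 - 96)/1.1921 = -3.0731, z_low = (87.6635 - 96)/1.1921 = -6.9931
β = P(not reject | H₁) = Φ(-3.0731) - Φ(-6.9931) ≈ 0.0011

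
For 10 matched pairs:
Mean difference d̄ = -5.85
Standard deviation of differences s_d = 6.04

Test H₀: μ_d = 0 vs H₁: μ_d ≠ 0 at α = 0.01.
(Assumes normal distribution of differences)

df = n - 1 = 9
SE = s_d/√n = 6.04/√10 = 1.9100
t = d̄/SE = -5.85/1.9100 = -3.0628
Critical value: t_{0.005,9} = ±3.250
p-value ≈ 0.0135
Decision: fail to reject H₀

Answer: t = -3.0628, fail to reject H₀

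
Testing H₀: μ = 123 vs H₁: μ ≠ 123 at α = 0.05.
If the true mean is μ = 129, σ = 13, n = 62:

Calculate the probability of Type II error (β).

Answer: β ≈ 0.0471

Derivation:
SE = σ/√n = 13/√62 = 1.6510
Critical values: μ₀ ± z_0.025×SE = 123 ± 1.960×1.6510
Acceptance region: (119.7640, 126.2360)
Under H₁ (μ = 129): z_high = (126.2360 - 129)/1.6510 = -1.6741, z_low = (119.7640 - 129)/1.6510 = -5.5942
β = P(not reject | H₁) = Φ(-1.6741) - Φ(-5.5942) ≈ 0.0471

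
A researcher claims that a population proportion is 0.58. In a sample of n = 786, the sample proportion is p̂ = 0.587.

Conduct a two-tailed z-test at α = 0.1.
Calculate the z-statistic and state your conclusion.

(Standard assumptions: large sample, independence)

Answer: z = 0.3976, fail to reject H₀

Derivation:
H₀: p = 0.58, H₁: p ≠ 0.58
Standard error: SE = √(p₀(1-p₀)/n) = √(0.58×0.42/786) = 0.017605
z-statistic: z = (p̂ - p₀)/SE = (0.587 - 0.58)/0.017605 = 0.3976
Critical value: z_0.05 = ±1.645
p-value = 0.6909
Decision: fail to reject H₀ at α = 0.1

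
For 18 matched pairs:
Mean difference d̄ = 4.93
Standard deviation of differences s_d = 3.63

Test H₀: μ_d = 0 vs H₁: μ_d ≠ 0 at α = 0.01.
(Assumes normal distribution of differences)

Answer: t = 5.7620, reject H₀

Derivation:
df = n - 1 = 17
SE = s_d/√n = 3.63/√18 = 0.8556
t = d̄/SE = 4.93/0.8556 = 5.7620
Critical value: t_{0.005,17} = ±2.898
p-value < 0.0001
Decision: reject H₀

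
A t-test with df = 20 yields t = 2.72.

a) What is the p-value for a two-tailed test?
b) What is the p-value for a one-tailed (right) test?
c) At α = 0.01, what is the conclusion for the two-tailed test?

Using t-distribution with df = 20:
a) Two-tailed: p = 2×P(T > 2.72) = 0.0132
b) One-tailed: p = P(T > 2.72) = 0.0066
c) 0.0132 ≥ 0.01, fail to reject H₀

Answer: a) 0.0132, b) 0.0066, c) fail to reject H₀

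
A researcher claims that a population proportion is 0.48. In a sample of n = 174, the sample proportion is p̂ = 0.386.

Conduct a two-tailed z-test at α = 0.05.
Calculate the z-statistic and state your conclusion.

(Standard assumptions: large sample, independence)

Answer: z = -2.4818, reject H₀

Derivation:
H₀: p = 0.48, H₁: p ≠ 0.48
Standard error: SE = √(p₀(1-p₀)/n) = √(0.48×0.52/174) = 0.037875
z-statistic: z = (p̂ - p₀)/SE = (0.386 - 0.48)/0.037875 = -2.4818
Critical value: z_0.025 = ±1.960
p-value = 0.0131
Decision: reject H₀ at α = 0.05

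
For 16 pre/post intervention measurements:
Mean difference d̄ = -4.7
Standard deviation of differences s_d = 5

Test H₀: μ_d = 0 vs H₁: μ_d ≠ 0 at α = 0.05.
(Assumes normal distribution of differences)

df = n - 1 = 15
SE = s_d/√n = 5/√16 = 1.2500
t = d̄/SE = -4.7/1.2500 = -3.7600
Critical value: t_{0.025,15} = ±2.131
p-value ≈ 0.0019
Decision: reject H₀

Answer: t = -3.7600, reject H₀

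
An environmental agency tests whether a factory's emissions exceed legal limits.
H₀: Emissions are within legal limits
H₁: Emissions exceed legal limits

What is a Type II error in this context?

Answer: Failing to cite a factory whose emissions actually exceed the limit

Derivation:
A Type I error (probability α) occurs when we reject a true H₀.
A Type II error (probability β) occurs when we fail to reject a false H₀.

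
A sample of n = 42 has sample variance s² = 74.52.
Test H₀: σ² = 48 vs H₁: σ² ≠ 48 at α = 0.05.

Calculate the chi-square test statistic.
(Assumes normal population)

df = n - 1 = 41
χ² = (n-1)s²/σ₀² = 41×74.52/48 = 63.6525
Critical values: χ²_{0.975,41} = 25.215, χ²_{0.025,41} = 60.561
Rejection region: χ² < 25.215 or χ² > 60.561
Decision: reject H₀

Answer: χ² = 63.6525, reject H₀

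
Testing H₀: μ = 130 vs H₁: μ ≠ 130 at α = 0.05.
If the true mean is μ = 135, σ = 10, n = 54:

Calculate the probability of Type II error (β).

SE = σ/√n = 10/√54 = 1.3608
Critical values: μ₀ ± z_0.025×SE = 130 ± 1.960×1.3608
Acceptance region: (127.3328, 132.6672)
Under H₁ (μ = 135): z_high = (132.6672 - 135)/1.3608 = -1.7143, z_low = (127.3328 - 135)/1.3608 = -5.6343
β = P(not reject | H₁) = Φ(-1.7143) - Φ(-5.6343) ≈ 0.0432

Answer: β ≈ 0.0432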